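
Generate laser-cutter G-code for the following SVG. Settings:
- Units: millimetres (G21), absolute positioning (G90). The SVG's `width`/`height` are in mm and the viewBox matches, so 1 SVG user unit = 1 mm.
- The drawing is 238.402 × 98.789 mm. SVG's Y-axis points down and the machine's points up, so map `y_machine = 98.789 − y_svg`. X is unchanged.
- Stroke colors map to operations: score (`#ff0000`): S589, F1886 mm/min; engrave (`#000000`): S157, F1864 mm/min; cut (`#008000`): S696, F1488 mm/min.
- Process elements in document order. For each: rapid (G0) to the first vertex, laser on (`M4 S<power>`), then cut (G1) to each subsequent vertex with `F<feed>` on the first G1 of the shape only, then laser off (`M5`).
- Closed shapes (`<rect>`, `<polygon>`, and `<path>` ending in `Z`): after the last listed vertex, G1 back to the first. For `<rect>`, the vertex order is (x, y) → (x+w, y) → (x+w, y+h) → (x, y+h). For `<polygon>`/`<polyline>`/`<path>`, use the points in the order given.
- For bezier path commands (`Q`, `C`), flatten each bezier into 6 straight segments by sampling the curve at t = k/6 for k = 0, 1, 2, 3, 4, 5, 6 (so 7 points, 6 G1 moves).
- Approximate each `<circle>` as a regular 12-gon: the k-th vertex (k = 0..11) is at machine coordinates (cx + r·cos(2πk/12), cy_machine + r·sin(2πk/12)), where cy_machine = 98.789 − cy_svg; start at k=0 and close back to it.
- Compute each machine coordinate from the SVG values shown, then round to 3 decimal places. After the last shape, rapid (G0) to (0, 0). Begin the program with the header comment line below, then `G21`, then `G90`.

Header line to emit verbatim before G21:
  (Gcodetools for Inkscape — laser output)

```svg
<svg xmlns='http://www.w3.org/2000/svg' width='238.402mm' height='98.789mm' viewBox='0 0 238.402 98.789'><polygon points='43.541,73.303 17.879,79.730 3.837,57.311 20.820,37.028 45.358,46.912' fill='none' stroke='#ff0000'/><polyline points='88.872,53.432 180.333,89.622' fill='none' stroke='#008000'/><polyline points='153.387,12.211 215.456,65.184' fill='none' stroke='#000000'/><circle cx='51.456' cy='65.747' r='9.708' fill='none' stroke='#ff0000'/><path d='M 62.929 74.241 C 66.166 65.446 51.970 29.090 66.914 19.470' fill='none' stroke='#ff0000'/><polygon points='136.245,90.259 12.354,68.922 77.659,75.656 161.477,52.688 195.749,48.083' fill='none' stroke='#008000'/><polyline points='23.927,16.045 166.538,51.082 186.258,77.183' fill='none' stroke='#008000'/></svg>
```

(Gcodetools for Inkscape — laser output)
G21
G90
G0 X43.541 Y25.486
M4 S589
G1 X17.879 Y19.059 F1886
G1 X3.837 Y41.478
G1 X20.820 Y61.761
G1 X45.358 Y51.877
G1 X43.541 Y25.486
M5
G0 X88.872 Y45.357
M4 S696
G1 X180.333 Y9.167 F1488
M5
G0 X153.387 Y86.578
M4 S157
G1 X215.456 Y33.605 F1864
M5
G0 X61.164 Y33.042
M4 S589
G1 X59.863 Y37.896 F1886
G1 X56.310 Y41.449
G1 X51.456 Y42.750
G1 X46.602 Y41.449
G1 X43.049 Y37.896
G1 X41.748 Y33.042
G1 X43.049 Y28.188
G1 X46.602 Y24.635
G1 X51.456 Y23.334
G1 X56.310 Y24.635
G1 X59.863 Y28.188
G1 X61.164 Y33.042
M5
G0 X62.929 Y24.548
M4 S589
G1 X63.310 Y30.991 F1886
G1 X62.080 Y40.519
G1 X60.531 Y51.624
G1 X59.958 Y62.798
G1 X61.655 Y72.532
G1 X66.914 Y79.319
M5
G0 X136.245 Y8.530
M4 S696
G1 X12.354 Y29.867 F1488
G1 X77.659 Y23.133
G1 X161.477 Y46.101
G1 X195.749 Y50.706
G1 X136.245 Y8.530
M5
G0 X23.927 Y82.744
M4 S696
G1 X166.538 Y47.707 F1488
G1 X186.258 Y21.606
M5
G0 X0.000 Y0.000

1 u = 1 mm; y_m = 98.789 − y.

[1] `<polygon>` regular polygon, #ff0000→score S589 F1886: (43.541,25.486) → (17.879,19.059) → (3.837,41.478) → (20.820,61.761) → (45.358,51.877) → (43.541,25.486) (closed)

[2] `<polyline>` line segment, #008000→cut S696 F1488: (88.872,45.357) → (180.333,9.167)

[3] `<polyline>` line segment, #000000→engrave S157 F1864: (153.387,86.578) → (215.456,33.605)

[4] `<circle>` circle, #ff0000→score S589 F1886: (61.164,33.042) → (59.863,37.896) → (56.310,41.449) → (51.456,42.750) → (46.602,41.449) → (43.049,37.896) → (41.748,33.042) → (43.049,28.188) → (46.602,24.635) → (51.456,23.334) → (56.310,24.635) → (59.863,28.188) → (61.164,33.042) (closed)

[5] `<path>` cubic bezier, #ff0000→score S589 F1886: (62.929,24.548) → (63.310,30.991) → (62.080,40.519) → (60.531,51.624) → (59.958,62.798) → (61.655,72.532) → (66.914,79.319)

[6] `<polygon>` closed polygon, #008000→cut S696 F1488: (136.245,8.530) → (12.354,29.867) → (77.659,23.133) → (161.477,46.101) → (195.749,50.706) → (136.245,8.530) (closed)

[7] `<polyline>` open polyline, #008000→cut S696 F1488: (23.927,82.744) → (166.538,47.707) → (186.258,21.606)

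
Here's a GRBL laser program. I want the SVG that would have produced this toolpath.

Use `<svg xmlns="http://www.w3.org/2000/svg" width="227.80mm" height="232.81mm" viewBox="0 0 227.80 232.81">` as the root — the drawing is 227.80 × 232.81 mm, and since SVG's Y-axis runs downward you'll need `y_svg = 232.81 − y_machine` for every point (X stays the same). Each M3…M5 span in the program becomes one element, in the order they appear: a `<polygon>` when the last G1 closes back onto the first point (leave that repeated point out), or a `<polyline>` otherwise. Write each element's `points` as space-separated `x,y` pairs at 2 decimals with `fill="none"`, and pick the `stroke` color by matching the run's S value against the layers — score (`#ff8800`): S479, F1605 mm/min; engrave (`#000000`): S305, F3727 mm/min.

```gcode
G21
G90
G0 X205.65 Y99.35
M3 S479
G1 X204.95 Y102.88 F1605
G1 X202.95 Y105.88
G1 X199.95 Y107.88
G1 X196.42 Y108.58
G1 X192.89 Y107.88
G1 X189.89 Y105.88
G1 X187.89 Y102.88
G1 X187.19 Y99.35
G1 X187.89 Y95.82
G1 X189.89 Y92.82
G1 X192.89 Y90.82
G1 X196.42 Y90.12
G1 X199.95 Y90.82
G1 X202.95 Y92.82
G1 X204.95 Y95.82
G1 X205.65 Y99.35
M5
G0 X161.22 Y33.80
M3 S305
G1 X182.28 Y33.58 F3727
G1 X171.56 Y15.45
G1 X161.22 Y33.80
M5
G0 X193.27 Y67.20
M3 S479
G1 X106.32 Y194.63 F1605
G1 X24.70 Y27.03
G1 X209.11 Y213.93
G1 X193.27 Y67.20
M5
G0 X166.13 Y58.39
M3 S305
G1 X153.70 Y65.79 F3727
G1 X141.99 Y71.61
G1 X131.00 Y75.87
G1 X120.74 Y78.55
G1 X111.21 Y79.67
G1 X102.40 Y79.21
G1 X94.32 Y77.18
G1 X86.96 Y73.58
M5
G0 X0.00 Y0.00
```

<svg xmlns="http://www.w3.org/2000/svg" width="227.80mm" height="232.81mm" viewBox="0 0 227.80 232.81">
  <polygon points="205.65,133.46 204.95,129.93 202.95,126.93 199.95,124.93 196.42,124.23 192.89,124.93 189.89,126.93 187.89,129.93 187.19,133.46 187.89,136.99 189.89,139.99 192.89,141.99 196.42,142.69 199.95,141.99 202.95,139.99 204.95,136.99" fill="none" stroke="#ff8800"/>
  <polygon points="161.22,199.01 182.28,199.23 171.56,217.36" fill="none" stroke="#000000"/>
  <polygon points="193.27,165.61 106.32,38.18 24.70,205.78 209.11,18.88" fill="none" stroke="#ff8800"/>
  <polyline points="166.13,174.42 153.70,167.02 141.99,161.20 131.00,156.94 120.74,154.26 111.21,153.14 102.40,153.60 94.32,155.63 86.96,159.23" fill="none" stroke="#000000"/>
</svg>

Machine Y-up, SVG Y-down with viewBox height 232.81, so y_svg = 232.81 − y_machine; X carries over.

Run 1: S479 ⇒ score layer `#ff8800`. The run returns to its start, so emit a `<polygon>` with points (Y-flipped): 205.65,133.46 204.95,129.93 202.95,126.93 199.95,124.93 196.42,124.23 192.89,124.93 189.89,126.93 187.89,129.93 187.19,133.46 187.89,136.99 189.89,139.99 192.89,141.99 196.42,142.69 199.95,141.99 202.95,139.99 204.95,136.99.

Run 2: power S305 maps to stroke `#000000` (engrave). The run returns to its start, so emit a `<polygon>` with points (Y-flipped): 161.22,199.01 182.28,199.23 171.56,217.36.

Run 3: S479 ⇒ score layer `#ff8800`. The run returns to its start, so emit a `<polygon>` with points (Y-flipped): 193.27,165.61 106.32,38.18 24.70,205.78 209.11,18.88.

Run 4: S305 ⇒ engrave layer `#000000`. The run is open, so emit a `<polyline>` with points (Y-flipped): 166.13,174.42 153.70,167.02 141.99,161.20 131.00,156.94 120.74,154.26 111.21,153.14 102.40,153.60 94.32,155.63 86.96,159.23.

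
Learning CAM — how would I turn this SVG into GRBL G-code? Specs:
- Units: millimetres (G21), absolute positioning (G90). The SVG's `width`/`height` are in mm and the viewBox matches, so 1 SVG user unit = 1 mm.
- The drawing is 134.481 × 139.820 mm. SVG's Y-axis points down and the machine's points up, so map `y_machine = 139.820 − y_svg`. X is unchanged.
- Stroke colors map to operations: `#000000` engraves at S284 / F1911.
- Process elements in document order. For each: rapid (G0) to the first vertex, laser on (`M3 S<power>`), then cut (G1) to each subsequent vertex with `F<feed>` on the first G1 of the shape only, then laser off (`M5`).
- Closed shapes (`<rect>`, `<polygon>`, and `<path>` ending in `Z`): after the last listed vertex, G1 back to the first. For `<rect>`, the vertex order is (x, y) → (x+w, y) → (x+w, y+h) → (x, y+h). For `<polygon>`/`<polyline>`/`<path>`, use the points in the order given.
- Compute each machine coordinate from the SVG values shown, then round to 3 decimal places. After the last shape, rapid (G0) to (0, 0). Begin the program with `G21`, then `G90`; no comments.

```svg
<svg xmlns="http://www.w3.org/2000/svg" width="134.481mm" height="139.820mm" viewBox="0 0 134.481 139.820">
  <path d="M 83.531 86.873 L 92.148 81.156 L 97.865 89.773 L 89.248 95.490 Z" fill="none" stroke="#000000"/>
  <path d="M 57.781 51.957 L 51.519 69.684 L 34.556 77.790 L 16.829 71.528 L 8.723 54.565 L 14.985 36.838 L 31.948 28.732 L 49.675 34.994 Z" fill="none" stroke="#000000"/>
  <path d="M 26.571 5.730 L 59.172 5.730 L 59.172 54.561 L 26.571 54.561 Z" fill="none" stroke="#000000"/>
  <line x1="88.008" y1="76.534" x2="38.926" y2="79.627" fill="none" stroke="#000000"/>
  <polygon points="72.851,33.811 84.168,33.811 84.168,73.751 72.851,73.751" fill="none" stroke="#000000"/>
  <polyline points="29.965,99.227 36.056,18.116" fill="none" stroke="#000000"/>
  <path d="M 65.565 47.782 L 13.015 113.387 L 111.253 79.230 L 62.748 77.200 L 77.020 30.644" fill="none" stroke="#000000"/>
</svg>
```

G21
G90
G0 X83.531 Y52.947
M3 S284
G1 X92.148 Y58.664 F1911
G1 X97.865 Y50.047
G1 X89.248 Y44.330
G1 X83.531 Y52.947
M5
G0 X57.781 Y87.863
M3 S284
G1 X51.519 Y70.136 F1911
G1 X34.556 Y62.030
G1 X16.829 Y68.292
G1 X8.723 Y85.255
G1 X14.985 Y102.982
G1 X31.948 Y111.088
G1 X49.675 Y104.826
G1 X57.781 Y87.863
M5
G0 X26.571 Y134.090
M3 S284
G1 X59.172 Y134.090 F1911
G1 X59.172 Y85.259
G1 X26.571 Y85.259
G1 X26.571 Y134.090
M5
G0 X88.008 Y63.286
M3 S284
G1 X38.926 Y60.193 F1911
M5
G0 X72.851 Y106.009
M3 S284
G1 X84.168 Y106.009 F1911
G1 X84.168 Y66.069
G1 X72.851 Y66.069
G1 X72.851 Y106.009
M5
G0 X29.965 Y40.593
M3 S284
G1 X36.056 Y121.704 F1911
M5
G0 X65.565 Y92.038
M3 S284
G1 X13.015 Y26.433 F1911
G1 X111.253 Y60.590
G1 X62.748 Y62.620
G1 X77.020 Y109.176
M5
G0 X0.000 Y0.000

Since the viewBox matches the mm dimensions, user units are millimetres directly. The only transform is the Y-flip y_m = 139.820 − y_svg.

Shape 1 is a regular polygon drawn with `<path>`. Its stroke #000000 means engrave at S284, F1911. After flipping Y the toolpath is (83.531,52.947) → (92.148,58.664) → (97.865,50.047) → (89.248,44.330) → (83.531,52.947), returning to the start.

Shape 2 is a regular polygon drawn with `<path>`. Its stroke #000000 means engrave at S284, F1911. After flipping Y the toolpath is (57.781,87.863) → (51.519,70.136) → (34.556,62.030) → (16.829,68.292) → (8.723,85.255) → (14.985,102.982) → (31.948,111.088) → (49.675,104.826) → (57.781,87.863), returning to the start.

Shape 3 is a rectangle drawn with `<path>`. Its stroke #000000 means engrave at S284, F1911. After flipping Y the toolpath is (26.571,134.090) → (59.172,134.090) → (59.172,85.259) → (26.571,85.259) → (26.571,134.090), returning to the start.

Shape 4 is a line segment drawn with `<line>`. Its stroke #000000 means engrave at S284, F1911. After flipping Y the toolpath is (88.008,63.286) → (38.926,60.193).

Shape 5 is a rectangle drawn with `<polygon>`. Its stroke #000000 means engrave at S284, F1911. After flipping Y the toolpath is (72.851,106.009) → (84.168,106.009) → (84.168,66.069) → (72.851,66.069) → (72.851,106.009), returning to the start.

Shape 6 is a line segment drawn with `<polyline>`. Its stroke #000000 means engrave at S284, F1911. After flipping Y the toolpath is (29.965,40.593) → (36.056,121.704).

Shape 7 is a open polyline drawn with `<path>`. Its stroke #000000 means engrave at S284, F1911. After flipping Y the toolpath is (65.565,92.038) → (13.015,26.433) → (111.253,60.590) → (62.748,62.620) → (77.020,109.176).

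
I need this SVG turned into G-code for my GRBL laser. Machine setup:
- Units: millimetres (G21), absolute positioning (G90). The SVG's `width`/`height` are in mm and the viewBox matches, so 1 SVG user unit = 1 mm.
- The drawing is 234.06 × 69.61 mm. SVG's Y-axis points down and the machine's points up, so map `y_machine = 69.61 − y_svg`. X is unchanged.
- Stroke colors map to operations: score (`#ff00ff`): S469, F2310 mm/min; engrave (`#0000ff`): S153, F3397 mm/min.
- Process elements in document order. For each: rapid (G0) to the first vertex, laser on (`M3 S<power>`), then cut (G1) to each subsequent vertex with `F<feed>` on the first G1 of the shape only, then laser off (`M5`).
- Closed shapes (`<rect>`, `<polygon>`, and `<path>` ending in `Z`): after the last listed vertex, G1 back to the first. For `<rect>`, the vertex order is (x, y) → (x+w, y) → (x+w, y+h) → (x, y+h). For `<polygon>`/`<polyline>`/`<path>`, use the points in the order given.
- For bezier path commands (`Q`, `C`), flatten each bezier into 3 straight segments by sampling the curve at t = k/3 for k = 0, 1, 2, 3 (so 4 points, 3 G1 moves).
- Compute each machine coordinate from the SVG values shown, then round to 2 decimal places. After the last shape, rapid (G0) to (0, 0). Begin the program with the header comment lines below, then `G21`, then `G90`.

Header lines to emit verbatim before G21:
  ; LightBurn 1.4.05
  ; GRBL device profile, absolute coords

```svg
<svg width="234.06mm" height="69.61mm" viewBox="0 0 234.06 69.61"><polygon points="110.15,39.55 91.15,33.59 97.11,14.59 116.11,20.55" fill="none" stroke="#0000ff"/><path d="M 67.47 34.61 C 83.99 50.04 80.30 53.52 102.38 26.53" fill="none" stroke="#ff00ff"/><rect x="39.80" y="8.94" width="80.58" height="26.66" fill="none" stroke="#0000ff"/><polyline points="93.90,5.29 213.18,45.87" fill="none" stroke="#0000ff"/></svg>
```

; LightBurn 1.4.05
; GRBL device profile, absolute coords
G21
G90
G0 X110.15 Y30.06
M3 S153
G1 X91.15 Y36.02 F3397
G1 X97.11 Y55.02
G1 X116.11 Y49.06
G1 X110.15 Y30.06
M5
G0 X67.47 Y35.00
M3 S469
G1 X78.96 Y24.24 F2310
G1 X87.19 Y25.56
G1 X102.38 Y43.08
M5
G0 X39.80 Y60.67
M3 S153
G1 X120.38 Y60.67 F3397
G1 X120.38 Y34.01
G1 X39.80 Y34.01
G1 X39.80 Y60.67
M5
G0 X93.90 Y64.32
M3 S153
G1 X213.18 Y23.74 F3397
M5
G0 X0.00 Y0.00

viewBox `0 0 234.06 69.61` with mm width/height → 1 unit = 1 mm. Flip: y_m = 69.61 − y_svg.

**Shape 1** — `<polygon>` regular polygon, stroke `#0000ff` → engrave (S153, F3397). Machine vertices: (110.15,30.06) → (91.15,36.02) → (97.11,55.02) → (116.11,49.06) → (110.15,30.06). Closed: final G1 returns to the first vertex.

**Shape 2** — `<path>` cubic bezier, stroke `#ff00ff` → score (S469, F2310). Control points (SVG): P0=(67.47,34.61), P1=(83.99,50.04), P2=(80.30,53.52), P3=(102.38,26.53); sampled at t=k/3. Machine vertices: (67.47,35.00) → (78.96,24.24) → (87.19,25.56) → (102.38,43.08). Open path.

**Shape 3** — `<rect>` rectangle, stroke `#0000ff` → engrave (S153, F3397). Machine vertices: (39.80,60.67) → (120.38,60.67) → (120.38,34.01) → (39.80,34.01) → (39.80,60.67). Closed: final G1 returns to the first vertex.

**Shape 4** — `<polyline>` line segment, stroke `#0000ff` → engrave (S153, F3397). Machine vertices: (93.90,64.32) → (213.18,23.74). Open path.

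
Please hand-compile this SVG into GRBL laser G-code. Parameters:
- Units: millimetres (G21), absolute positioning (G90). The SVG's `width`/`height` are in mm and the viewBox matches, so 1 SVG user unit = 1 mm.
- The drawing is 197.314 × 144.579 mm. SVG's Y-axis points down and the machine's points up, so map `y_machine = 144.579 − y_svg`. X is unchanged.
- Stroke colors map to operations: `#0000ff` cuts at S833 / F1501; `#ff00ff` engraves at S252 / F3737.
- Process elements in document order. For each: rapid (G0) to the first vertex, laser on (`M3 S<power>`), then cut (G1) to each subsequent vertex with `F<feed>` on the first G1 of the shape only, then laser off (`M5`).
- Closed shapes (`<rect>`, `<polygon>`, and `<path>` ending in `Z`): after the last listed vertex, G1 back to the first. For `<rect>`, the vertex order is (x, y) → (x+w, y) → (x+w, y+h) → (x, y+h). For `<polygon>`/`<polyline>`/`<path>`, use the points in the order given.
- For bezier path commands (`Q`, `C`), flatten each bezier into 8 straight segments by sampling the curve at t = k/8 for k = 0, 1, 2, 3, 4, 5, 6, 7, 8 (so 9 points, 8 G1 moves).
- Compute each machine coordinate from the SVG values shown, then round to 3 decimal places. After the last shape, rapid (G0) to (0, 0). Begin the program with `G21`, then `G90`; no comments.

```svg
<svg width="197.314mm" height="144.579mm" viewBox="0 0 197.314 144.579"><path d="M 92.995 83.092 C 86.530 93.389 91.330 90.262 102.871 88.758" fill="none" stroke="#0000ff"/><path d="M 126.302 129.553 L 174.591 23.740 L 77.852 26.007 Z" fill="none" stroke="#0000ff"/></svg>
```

G21
G90
G0 X92.995 Y61.487
M3 S833
G1 X91.090 Y58.225 F1501
G1 X90.188 Y56.046
G1 X90.236 Y54.773
G1 X91.181 Y54.229
G1 X92.970 Y54.238
G1 X95.550 Y54.624
G1 X98.868 Y55.210
G1 X102.871 Y55.821
M5
G0 X126.302 Y15.026
M3 S833
G1 X174.591 Y120.839 F1501
G1 X77.852 Y118.572
G1 X126.302 Y15.026
M5
G0 X0.000 Y0.000

Since the viewBox matches the mm dimensions, user units are millimetres directly. The only transform is the Y-flip y_m = 144.579 − y_svg.

Shape 1 is a cubic bezier drawn with `<path>`. Its stroke #0000ff means cut at S833, F1501. After flipping Y the toolpath is (92.995,61.487) → (91.090,58.225) → (90.188,56.046) → (90.236,54.773) → (91.181,54.229) → (92.970,54.238) → (95.550,54.624) → (98.868,55.210) → (102.871,55.821).

Shape 2 is a closed polygon drawn with `<path>`. Its stroke #0000ff means cut at S833, F1501. After flipping Y the toolpath is (126.302,15.026) → (174.591,120.839) → (77.852,118.572) → (126.302,15.026), returning to the start.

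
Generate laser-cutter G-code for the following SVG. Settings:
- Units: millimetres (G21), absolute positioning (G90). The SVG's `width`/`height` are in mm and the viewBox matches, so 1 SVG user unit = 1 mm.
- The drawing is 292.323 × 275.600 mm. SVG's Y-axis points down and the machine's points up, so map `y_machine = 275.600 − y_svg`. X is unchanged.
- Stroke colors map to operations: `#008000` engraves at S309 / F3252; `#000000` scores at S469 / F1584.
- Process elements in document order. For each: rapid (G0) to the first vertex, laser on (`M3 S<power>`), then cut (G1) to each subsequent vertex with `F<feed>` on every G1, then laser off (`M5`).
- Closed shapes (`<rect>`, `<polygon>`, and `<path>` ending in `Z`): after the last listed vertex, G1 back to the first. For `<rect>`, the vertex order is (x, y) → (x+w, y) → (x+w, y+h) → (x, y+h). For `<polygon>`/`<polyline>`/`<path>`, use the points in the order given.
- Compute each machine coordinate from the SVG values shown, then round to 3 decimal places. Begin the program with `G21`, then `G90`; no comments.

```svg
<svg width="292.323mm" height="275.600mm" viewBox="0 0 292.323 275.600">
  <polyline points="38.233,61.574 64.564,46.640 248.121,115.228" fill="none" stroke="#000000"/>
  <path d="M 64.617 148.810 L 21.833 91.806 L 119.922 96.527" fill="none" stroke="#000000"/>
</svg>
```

Since the viewBox matches the mm dimensions, user units are millimetres directly. The only transform is the Y-flip y_m = 275.600 − y_svg.

Shape 1 is a open polyline drawn with `<polyline>`. Its stroke #000000 means score at S469, F1584. After flipping Y the toolpath is (38.233,214.026) → (64.564,228.960) → (248.121,160.372).

Shape 2 is a open polyline drawn with `<path>`. Its stroke #000000 means score at S469, F1584. After flipping Y the toolpath is (64.617,126.790) → (21.833,183.794) → (119.922,179.073).

G21
G90
G0 X38.233 Y214.026
M3 S469
G1 X64.564 Y228.960 F1584
G1 X248.121 Y160.372 F1584
M5
G0 X64.617 Y126.790
M3 S469
G1 X21.833 Y183.794 F1584
G1 X119.922 Y179.073 F1584
M5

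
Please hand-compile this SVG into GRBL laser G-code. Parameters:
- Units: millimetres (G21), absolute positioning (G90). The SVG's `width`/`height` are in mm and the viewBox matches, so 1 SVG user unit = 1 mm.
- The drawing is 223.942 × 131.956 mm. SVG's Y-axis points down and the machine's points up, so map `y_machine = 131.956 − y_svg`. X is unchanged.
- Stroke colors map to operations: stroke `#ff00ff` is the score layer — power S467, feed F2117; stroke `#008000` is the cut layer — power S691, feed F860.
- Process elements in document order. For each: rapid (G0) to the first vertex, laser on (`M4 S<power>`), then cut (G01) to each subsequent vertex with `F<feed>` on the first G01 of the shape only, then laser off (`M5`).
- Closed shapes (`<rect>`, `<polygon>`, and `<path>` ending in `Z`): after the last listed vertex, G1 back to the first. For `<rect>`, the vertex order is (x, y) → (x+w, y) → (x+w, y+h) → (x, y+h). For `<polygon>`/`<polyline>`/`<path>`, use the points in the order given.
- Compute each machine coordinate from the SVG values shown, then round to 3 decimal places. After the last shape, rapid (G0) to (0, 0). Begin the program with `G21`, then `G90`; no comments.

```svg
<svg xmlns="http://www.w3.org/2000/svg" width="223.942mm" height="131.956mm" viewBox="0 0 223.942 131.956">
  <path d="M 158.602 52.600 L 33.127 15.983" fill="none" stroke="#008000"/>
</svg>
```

Since the viewBox matches the mm dimensions, user units are millimetres directly. The only transform is the Y-flip y_m = 131.956 − y_svg.

Shape 1 is a line segment drawn with `<path>`. Its stroke #008000 means cut at S691, F860. After flipping Y the toolpath is (158.602,79.356) → (33.127,115.973).

G21
G90
G0 X158.602 Y79.356
M4 S691
G01 X33.127 Y115.973 F860
M5
G0 X0.000 Y0.000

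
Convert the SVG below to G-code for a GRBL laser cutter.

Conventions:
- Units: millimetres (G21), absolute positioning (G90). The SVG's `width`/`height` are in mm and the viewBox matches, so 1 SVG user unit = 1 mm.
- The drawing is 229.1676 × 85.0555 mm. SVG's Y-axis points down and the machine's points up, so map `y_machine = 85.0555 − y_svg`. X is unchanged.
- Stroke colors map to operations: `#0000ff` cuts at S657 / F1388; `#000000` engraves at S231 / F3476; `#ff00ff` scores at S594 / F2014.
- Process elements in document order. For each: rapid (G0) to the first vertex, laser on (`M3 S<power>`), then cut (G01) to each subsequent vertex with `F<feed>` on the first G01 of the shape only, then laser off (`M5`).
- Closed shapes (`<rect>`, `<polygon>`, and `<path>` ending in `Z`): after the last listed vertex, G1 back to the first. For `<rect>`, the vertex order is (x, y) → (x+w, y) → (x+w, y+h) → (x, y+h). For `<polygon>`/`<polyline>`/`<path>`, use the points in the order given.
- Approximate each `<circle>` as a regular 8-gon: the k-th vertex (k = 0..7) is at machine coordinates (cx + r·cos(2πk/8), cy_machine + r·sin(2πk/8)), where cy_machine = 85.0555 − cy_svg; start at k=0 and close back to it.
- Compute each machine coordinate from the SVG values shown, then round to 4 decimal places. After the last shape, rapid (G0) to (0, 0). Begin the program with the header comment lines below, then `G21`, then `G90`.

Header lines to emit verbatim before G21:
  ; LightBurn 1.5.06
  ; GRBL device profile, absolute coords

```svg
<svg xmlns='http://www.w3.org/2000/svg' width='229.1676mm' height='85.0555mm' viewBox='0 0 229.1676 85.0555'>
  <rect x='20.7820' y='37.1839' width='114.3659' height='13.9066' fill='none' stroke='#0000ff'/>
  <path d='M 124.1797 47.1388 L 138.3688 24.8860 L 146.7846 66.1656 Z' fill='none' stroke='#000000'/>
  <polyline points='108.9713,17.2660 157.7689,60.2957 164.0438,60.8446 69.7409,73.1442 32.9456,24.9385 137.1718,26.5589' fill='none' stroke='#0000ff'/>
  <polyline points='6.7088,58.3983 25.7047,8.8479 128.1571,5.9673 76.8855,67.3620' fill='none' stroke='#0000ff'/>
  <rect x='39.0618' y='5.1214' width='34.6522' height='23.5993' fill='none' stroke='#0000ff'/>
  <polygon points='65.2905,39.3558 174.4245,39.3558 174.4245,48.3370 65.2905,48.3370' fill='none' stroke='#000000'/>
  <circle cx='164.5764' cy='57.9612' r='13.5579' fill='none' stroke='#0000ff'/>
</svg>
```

; LightBurn 1.5.06
; GRBL device profile, absolute coords
G21
G90
G0 X20.7820 Y47.8716
M3 S657
G01 X135.1479 Y47.8716 F1388
G01 X135.1479 Y33.9650
G01 X20.7820 Y33.9650
G01 X20.7820 Y47.8716
M5
G0 X124.1797 Y37.9167
M3 S231
G01 X138.3688 Y60.1695 F3476
G01 X146.7846 Y18.8899
G01 X124.1797 Y37.9167
M5
G0 X108.9713 Y67.7895
M3 S657
G01 X157.7689 Y24.7598 F1388
G01 X164.0438 Y24.2109
G01 X69.7409 Y11.9113
G01 X32.9456 Y60.1170
G01 X137.1718 Y58.4966
M5
G0 X6.7088 Y26.6572
M3 S657
G01 X25.7047 Y76.2076 F1388
G01 X128.1571 Y79.0882
G01 X76.8855 Y17.6935
M5
G0 X39.0618 Y79.9341
M3 S657
G01 X73.7140 Y79.9341 F1388
G01 X73.7140 Y56.3348
G01 X39.0618 Y56.3348
G01 X39.0618 Y79.9341
M5
G0 X65.2905 Y45.6997
M3 S231
G01 X174.4245 Y45.6997 F3476
G01 X174.4245 Y36.7185
G01 X65.2905 Y36.7185
G01 X65.2905 Y45.6997
M5
G0 X178.1343 Y27.0943
M3 S657
G01 X174.1633 Y36.6812 F1388
G01 X164.5764 Y40.6522
G01 X154.9895 Y36.6812
G01 X151.0185 Y27.0943
G01 X154.9895 Y17.5074
G01 X164.5764 Y13.5364
G01 X174.1633 Y17.5074
G01 X178.1343 Y27.0943
M5
G0 X0.0000 Y0.0000

viewBox `0 0 229.1676 85.0555` with mm width/height → 1 unit = 1 mm. Flip: y_m = 85.0555 − y_svg.

**Shape 1** — `<rect>` rectangle, stroke `#0000ff` → cut (S657, F1388). Machine vertices: (20.7820,47.8716) → (135.1479,47.8716) → (135.1479,33.9650) → (20.7820,33.9650) → (20.7820,47.8716). Closed: final G1 returns to the first vertex.

**Shape 2** — `<path>` closed polygon, stroke `#000000` → engrave (S231, F3476). Machine vertices: (124.1797,37.9167) → (138.3688,60.1695) → (146.7846,18.8899) → (124.1797,37.9167). Closed: final G1 returns to the first vertex.

**Shape 3** — `<polyline>` open polyline, stroke `#0000ff` → cut (S657, F1388). Machine vertices: (108.9713,67.7895) → (157.7689,24.7598) → (164.0438,24.2109) → (69.7409,11.9113) → (32.9456,60.1170) → (137.1718,58.4966). Open path.

**Shape 4** — `<polyline>` open polyline, stroke `#0000ff` → cut (S657, F1388). Machine vertices: (6.7088,26.6572) → (25.7047,76.2076) → (128.1571,79.0882) → (76.8855,17.6935). Open path.

**Shape 5** — `<rect>` rectangle, stroke `#0000ff` → cut (S657, F1388). Machine vertices: (39.0618,79.9341) → (73.7140,79.9341) → (73.7140,56.3348) → (39.0618,56.3348) → (39.0618,79.9341). Closed: final G1 returns to the first vertex.

**Shape 6** — `<polygon>` rectangle, stroke `#000000` → engrave (S231, F3476). Machine vertices: (65.2905,45.6997) → (174.4245,45.6997) → (174.4245,36.7185) → (65.2905,36.7185) → (65.2905,45.6997). Closed: final G1 returns to the first vertex.

**Shape 7** — `<circle>` circle, stroke `#0000ff` → cut (S657, F1388). Machine vertices: (178.1343,27.0943) → (174.1633,36.6812) → (164.5764,40.6522) → (154.9895,36.6812) → (151.0185,27.0943) → (154.9895,17.5074) → (164.5764,13.5364) → (174.1633,17.5074) → (178.1343,27.0943). Closed: final G1 returns to the first vertex.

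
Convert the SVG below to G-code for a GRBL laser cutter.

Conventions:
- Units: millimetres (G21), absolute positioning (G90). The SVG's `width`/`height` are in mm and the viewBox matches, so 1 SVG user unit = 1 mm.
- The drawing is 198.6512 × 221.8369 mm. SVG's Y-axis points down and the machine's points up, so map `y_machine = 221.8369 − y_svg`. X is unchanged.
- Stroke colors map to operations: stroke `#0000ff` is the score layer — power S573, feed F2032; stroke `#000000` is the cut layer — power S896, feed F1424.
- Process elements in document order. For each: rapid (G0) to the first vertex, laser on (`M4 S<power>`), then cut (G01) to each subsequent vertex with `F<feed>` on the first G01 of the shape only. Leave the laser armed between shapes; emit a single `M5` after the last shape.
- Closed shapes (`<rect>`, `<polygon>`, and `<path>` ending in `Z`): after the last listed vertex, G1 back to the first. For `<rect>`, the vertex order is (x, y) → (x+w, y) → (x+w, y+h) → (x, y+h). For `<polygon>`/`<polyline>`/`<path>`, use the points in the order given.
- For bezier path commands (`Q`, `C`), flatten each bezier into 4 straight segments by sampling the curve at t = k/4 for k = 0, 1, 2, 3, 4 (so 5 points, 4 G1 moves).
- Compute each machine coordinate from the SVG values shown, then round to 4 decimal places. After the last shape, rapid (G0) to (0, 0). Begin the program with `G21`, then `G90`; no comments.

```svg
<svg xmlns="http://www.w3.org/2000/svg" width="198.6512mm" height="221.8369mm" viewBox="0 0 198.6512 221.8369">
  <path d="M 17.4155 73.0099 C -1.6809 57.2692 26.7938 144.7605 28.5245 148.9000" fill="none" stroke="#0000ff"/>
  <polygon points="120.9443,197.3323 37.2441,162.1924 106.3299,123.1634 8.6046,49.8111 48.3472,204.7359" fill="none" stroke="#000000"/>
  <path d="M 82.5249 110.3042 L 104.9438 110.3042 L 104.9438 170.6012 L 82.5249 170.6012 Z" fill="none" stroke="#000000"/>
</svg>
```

G21
G90
G0 X17.4155 Y148.8270
M4 S573
G01 X10.8516 Y144.1919 F2032
G01 X15.1598 Y118.3370
G01 X23.3731 Y88.7546
G01 X28.5245 Y72.9369
G0 X120.9443 Y24.5046
M4 S896
G01 X37.2441 Y59.6445 F1424
G01 X106.3299 Y98.6735
G01 X8.6046 Y172.0258
G01 X48.3472 Y17.1010
G01 X120.9443 Y24.5046
G0 X82.5249 Y111.5327
M4 S896
G01 X104.9438 Y111.5327 F1424
G01 X104.9438 Y51.2357
G01 X82.5249 Y51.2357
G01 X82.5249 Y111.5327
M5
G0 X0.0000 Y0.0000

viewBox `0 0 198.6512 221.8369` with mm width/height → 1 unit = 1 mm. Flip: y_m = 221.8369 − y_svg.

**Shape 1** — `<path>` cubic bezier, stroke `#0000ff` → score (S573, F2032). Control points (SVG): P0=(17.4155,73.0099), P1=(-1.6809,57.2692), P2=(26.7938,144.7605), P3=(28.5245,148.9000); sampled at t=k/4. Machine vertices: (17.4155,148.8270) → (10.8516,144.1919) → (15.1598,118.3370) → (23.3731,88.7546) → (28.5245,72.9369). Open path.

**Shape 2** — `<polygon>` closed polygon, stroke `#000000` → cut (S896, F1424). Machine vertices: (120.9443,24.5046) → (37.2441,59.6445) → (106.3299,98.6735) → (8.6046,172.0258) → (48.3472,17.1010) → (120.9443,24.5046). Closed: final G1 returns to the first vertex.

**Shape 3** — `<path>` rectangle, stroke `#000000` → cut (S896, F1424). Machine vertices: (82.5249,111.5327) → (104.9438,111.5327) → (104.9438,51.2357) → (82.5249,51.2357) → (82.5249,111.5327). Closed: final G1 returns to the first vertex.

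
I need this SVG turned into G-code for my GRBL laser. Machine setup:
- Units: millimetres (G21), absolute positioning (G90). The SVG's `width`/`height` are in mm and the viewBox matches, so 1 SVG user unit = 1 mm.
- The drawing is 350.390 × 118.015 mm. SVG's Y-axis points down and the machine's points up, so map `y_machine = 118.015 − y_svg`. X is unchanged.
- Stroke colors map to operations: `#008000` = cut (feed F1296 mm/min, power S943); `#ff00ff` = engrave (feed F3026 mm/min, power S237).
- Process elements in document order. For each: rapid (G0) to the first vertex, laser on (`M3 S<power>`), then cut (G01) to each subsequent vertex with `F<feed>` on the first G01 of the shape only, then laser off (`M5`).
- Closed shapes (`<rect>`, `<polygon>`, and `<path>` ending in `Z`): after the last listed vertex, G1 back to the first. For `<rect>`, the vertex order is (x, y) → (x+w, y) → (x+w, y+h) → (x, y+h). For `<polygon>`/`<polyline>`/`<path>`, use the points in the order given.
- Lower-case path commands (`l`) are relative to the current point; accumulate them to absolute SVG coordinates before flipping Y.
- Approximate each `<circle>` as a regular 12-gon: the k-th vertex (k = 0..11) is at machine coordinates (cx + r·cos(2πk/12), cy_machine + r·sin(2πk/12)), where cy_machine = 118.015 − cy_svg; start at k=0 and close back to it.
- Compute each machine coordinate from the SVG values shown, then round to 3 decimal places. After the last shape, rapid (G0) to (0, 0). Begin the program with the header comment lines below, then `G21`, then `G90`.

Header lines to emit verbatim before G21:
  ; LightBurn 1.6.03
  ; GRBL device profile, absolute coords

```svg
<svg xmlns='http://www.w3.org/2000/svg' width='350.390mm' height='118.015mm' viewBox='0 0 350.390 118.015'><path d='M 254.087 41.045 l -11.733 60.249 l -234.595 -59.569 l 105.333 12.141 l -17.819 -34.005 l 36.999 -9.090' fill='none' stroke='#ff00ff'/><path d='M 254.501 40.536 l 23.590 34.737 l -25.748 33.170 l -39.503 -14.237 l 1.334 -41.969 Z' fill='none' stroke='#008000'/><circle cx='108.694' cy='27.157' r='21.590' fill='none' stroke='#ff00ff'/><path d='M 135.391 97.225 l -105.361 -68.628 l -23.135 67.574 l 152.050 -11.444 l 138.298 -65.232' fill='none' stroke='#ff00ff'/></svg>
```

1 u = 1 mm; y_m = 118.015 − y.

[1] `<path>` open polyline, #ff00ff→engrave S237 F3026: (254.087,76.970) → (242.354,16.721) → (7.759,76.290) → (113.092,64.149) → (95.273,98.154) → (132.272,107.244)

[2] `<path>` regular polygon, #008000→cut S943 F1296: (254.501,77.479) → (278.091,42.742) → (252.343,9.572) → (212.840,23.809) → (214.174,65.778) → (254.501,77.479) (closed)

[3] `<circle>` circle, #ff00ff→engrave S237 F3026: (130.284,90.858) → (127.391,101.653) → (119.489,109.555) → (108.694,112.448) → (97.899,109.555) → (89.997,101.653) → (87.104,90.858) → (89.997,80.063) → (97.899,72.161) → (108.694,69.268) → (119.489,72.161) → (127.391,80.063) → (130.284,90.858) (closed)

[4] `<path>` open polyline, #ff00ff→engrave S237 F3026: (135.391,20.790) → (30.030,89.418) → (6.895,21.844) → (158.945,33.288) → (297.243,98.520)

; LightBurn 1.6.03
; GRBL device profile, absolute coords
G21
G90
G0 X254.087 Y76.970
M3 S237
G01 X242.354 Y16.721 F3026
G01 X7.759 Y76.290
G01 X113.092 Y64.149
G01 X95.273 Y98.154
G01 X132.272 Y107.244
M5
G0 X254.501 Y77.479
M3 S943
G01 X278.091 Y42.742 F1296
G01 X252.343 Y9.572
G01 X212.840 Y23.809
G01 X214.174 Y65.778
G01 X254.501 Y77.479
M5
G0 X130.284 Y90.858
M3 S237
G01 X127.391 Y101.653 F3026
G01 X119.489 Y109.555
G01 X108.694 Y112.448
G01 X97.899 Y109.555
G01 X89.997 Y101.653
G01 X87.104 Y90.858
G01 X89.997 Y80.063
G01 X97.899 Y72.161
G01 X108.694 Y69.268
G01 X119.489 Y72.161
G01 X127.391 Y80.063
G01 X130.284 Y90.858
M5
G0 X135.391 Y20.790
M3 S237
G01 X30.030 Y89.418 F3026
G01 X6.895 Y21.844
G01 X158.945 Y33.288
G01 X297.243 Y98.520
M5
G0 X0.000 Y0.000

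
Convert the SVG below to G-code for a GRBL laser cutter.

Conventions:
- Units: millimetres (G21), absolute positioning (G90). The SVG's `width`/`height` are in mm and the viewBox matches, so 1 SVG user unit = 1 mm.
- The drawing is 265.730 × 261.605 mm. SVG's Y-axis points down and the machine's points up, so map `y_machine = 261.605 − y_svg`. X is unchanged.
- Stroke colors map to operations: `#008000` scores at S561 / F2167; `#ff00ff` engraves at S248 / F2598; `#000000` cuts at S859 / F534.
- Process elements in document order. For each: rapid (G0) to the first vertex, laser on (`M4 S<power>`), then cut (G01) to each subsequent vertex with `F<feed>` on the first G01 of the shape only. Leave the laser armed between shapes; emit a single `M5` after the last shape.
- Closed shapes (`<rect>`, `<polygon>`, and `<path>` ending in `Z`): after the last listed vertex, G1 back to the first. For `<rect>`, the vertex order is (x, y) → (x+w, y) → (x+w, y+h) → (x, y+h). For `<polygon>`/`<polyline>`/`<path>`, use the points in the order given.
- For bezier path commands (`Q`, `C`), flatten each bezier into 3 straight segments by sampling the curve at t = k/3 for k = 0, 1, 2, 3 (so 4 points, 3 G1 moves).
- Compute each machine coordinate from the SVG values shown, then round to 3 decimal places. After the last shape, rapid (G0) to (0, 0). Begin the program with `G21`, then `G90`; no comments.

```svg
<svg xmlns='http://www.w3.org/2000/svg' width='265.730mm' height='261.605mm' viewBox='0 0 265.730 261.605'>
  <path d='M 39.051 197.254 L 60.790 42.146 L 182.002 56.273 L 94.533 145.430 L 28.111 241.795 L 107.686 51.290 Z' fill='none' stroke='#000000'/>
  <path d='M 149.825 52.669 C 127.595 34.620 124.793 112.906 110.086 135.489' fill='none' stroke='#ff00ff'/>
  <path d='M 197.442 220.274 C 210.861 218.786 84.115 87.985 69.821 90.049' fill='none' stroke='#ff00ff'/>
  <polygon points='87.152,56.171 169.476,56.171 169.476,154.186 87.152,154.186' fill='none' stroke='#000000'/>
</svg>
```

G21
G90
G0 X39.051 Y64.351
M4 S859
G01 X60.790 Y219.459 F534
G01 X182.002 Y205.332
G01 X94.533 Y116.175
G01 X28.111 Y19.810
G01 X107.686 Y210.315
G01 X39.051 Y64.351
G0 X149.825 Y208.936
M4 S248
G01 X132.911 Y200.504 F2598
G01 X121.985 Y161.636
G01 X110.086 Y126.116
G0 X197.442 Y41.331
M4 S248
G01 X173.496 Y76.213 F2598
G01 X112.243 Y139.042
G01 X69.821 Y171.556
G0 X87.152 Y205.434
M4 S859
G01 X169.476 Y205.434 F534
G01 X169.476 Y107.419
G01 X87.152 Y107.419
G01 X87.152 Y205.434
M5
G0 X0.000 Y0.000

viewBox `0 0 265.730 261.605` with mm width/height → 1 unit = 1 mm. Flip: y_m = 261.605 − y_svg.

**Shape 1** — `<path>` closed polygon, stroke `#000000` → cut (S859, F534). Machine vertices: (39.051,64.351) → (60.790,219.459) → (182.002,205.332) → (94.533,116.175) → (28.111,19.810) → (107.686,210.315) → (39.051,64.351). Closed: final G1 returns to the first vertex.

**Shape 2** — `<path>` cubic bezier, stroke `#ff00ff` → engrave (S248, F2598). Control points (SVG): P0=(149.825,52.669), P1=(127.595,34.620), P2=(124.793,112.906), P3=(110.086,135.489); sampled at t=k/3. Machine vertices: (149.825,208.936) → (132.911,200.504) → (121.985,161.636) → (110.086,126.116). Open path.

**Shape 3** — `<path>` cubic bezier, stroke `#ff00ff` → engrave (S248, F2598). Control points (SVG): P0=(197.442,220.274), P1=(210.861,218.786), P2=(84.115,87.985), P3=(69.821,90.049); sampled at t=k/3. Machine vertices: (197.442,41.331) → (173.496,76.213) → (112.243,139.042) → (69.821,171.556). Open path.

**Shape 4** — `<polygon>` rectangle, stroke `#000000` → cut (S859, F534). Machine vertices: (87.152,205.434) → (169.476,205.434) → (169.476,107.419) → (87.152,107.419) → (87.152,205.434). Closed: final G1 returns to the first vertex.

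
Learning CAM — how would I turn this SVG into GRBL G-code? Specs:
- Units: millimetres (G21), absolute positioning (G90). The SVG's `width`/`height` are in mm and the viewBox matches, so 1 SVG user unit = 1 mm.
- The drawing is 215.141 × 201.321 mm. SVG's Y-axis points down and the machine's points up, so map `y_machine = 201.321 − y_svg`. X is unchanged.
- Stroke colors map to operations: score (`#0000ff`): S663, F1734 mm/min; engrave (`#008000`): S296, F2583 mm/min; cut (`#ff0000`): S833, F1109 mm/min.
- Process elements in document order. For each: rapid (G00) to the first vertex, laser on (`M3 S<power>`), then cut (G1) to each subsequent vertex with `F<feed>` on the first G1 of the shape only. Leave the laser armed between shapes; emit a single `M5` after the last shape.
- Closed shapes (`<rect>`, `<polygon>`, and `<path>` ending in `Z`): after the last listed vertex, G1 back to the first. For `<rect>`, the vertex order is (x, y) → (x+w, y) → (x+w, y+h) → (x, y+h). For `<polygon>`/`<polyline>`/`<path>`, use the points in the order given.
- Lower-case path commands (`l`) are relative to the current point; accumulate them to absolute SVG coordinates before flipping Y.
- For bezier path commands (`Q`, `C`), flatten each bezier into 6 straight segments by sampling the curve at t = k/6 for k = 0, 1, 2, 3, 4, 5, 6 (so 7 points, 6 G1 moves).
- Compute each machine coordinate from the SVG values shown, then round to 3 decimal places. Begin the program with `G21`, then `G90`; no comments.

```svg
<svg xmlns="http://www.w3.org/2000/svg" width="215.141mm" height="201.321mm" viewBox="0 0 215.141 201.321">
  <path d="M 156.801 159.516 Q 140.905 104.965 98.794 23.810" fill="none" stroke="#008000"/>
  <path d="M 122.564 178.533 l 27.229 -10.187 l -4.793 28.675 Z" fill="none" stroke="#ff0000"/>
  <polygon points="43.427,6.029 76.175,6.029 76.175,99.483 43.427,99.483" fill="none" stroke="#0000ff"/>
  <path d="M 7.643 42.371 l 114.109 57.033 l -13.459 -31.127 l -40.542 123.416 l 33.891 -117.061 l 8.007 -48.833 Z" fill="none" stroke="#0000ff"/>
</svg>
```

viewBox `0 0 215.141 201.321` with mm width/height → 1 unit = 1 mm. Flip: y_m = 201.321 − y_svg.

**Shape 1** — `<path>` quadratic bezier, stroke `#008000` → engrave (S296, F2583). Control points (SVG): P0=(156.801,159.516), P1=(140.905,104.965), P2=(98.794,23.810); sampled at t=k/6. Machine vertices: (156.801,41.805) → (150.774,60.728) → (143.291,81.128) → (134.351,103.007) → (123.955,126.364) → (112.103,151.198) → (98.794,177.511). Open path.

**Shape 2** — `<path>` regular polygon, stroke `#ff0000` → cut (S833, F1109). Machine vertices: (122.564,22.788) → (149.793,32.975) → (145.000,4.300) → (122.564,22.788). Closed: final G1 returns to the first vertex.

**Shape 3** — `<polygon>` rectangle, stroke `#0000ff` → score (S663, F1734). Machine vertices: (43.427,195.292) → (76.175,195.292) → (76.175,101.838) → (43.427,101.838) → (43.427,195.292). Closed: final G1 returns to the first vertex.

**Shape 4** — `<path>` closed polygon, stroke `#0000ff` → score (S663, F1734). Machine vertices: (7.643,158.950) → (121.752,101.917) → (108.293,133.044) → (67.751,9.628) → (101.642,126.689) → (109.649,175.522) → (7.643,158.950). Closed: final G1 returns to the first vertex.

G21
G90
G00 X156.801 Y41.805
M3 S296
G1 X150.774 Y60.728 F2583
G1 X143.291 Y81.128
G1 X134.351 Y103.007
G1 X123.955 Y126.364
G1 X112.103 Y151.198
G1 X98.794 Y177.511
G00 X122.564 Y22.788
M3 S833
G1 X149.793 Y32.975 F1109
G1 X145.000 Y4.300
G1 X122.564 Y22.788
G00 X43.427 Y195.292
M3 S663
G1 X76.175 Y195.292 F1734
G1 X76.175 Y101.838
G1 X43.427 Y101.838
G1 X43.427 Y195.292
G00 X7.643 Y158.950
M3 S663
G1 X121.752 Y101.917 F1734
G1 X108.293 Y133.044
G1 X67.751 Y9.628
G1 X101.642 Y126.689
G1 X109.649 Y175.522
G1 X7.643 Y158.950
M5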